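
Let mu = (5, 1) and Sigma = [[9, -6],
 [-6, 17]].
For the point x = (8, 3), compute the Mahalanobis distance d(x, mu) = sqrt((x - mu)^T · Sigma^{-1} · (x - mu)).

Step 1 — centre the observation: (x - mu) = (3, 2).

Step 2 — invert Sigma. det(Sigma) = 9·17 - (-6)² = 117.
  Sigma^{-1} = (1/det) · [[d, -b], [-b, a]] = [[0.1453, 0.0513],
 [0.0513, 0.0769]].

Step 3 — form the quadratic (x - mu)^T · Sigma^{-1} · (x - mu):
  Sigma^{-1} · (x - mu) = (0.5385, 0.3077).
  (x - mu)^T · [Sigma^{-1} · (x - mu)] = (3)·(0.5385) + (2)·(0.3077) = 2.2308.

Step 4 — take square root: d = √(2.2308) ≈ 1.4936.

d(x, mu) = √(2.2308) ≈ 1.4936


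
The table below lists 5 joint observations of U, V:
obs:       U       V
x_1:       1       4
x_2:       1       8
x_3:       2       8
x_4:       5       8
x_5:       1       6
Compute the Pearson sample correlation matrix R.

Step 1 — column means:
  mean(U) = (1 + 1 + 2 + 5 + 1) / 5 = 10/5 = 2
  mean(V) = (4 + 8 + 8 + 8 + 6) / 5 = 34/5 = 6.8

Step 2 — sample variances and covariances s[i,j] = (1/(n-1)) · Σ_k (x_{k,i} - mean_i) · (x_{k,j} - mean_j), with n-1 = 4:
  s[U,U] = ((-1)·(-1) + (-1)·(-1) + (0)·(0) + (3)·(3) + (-1)·(-1)) / 4 = 12/4 = 3
  s[U,V] = ((-1)·(-2.8) + (-1)·(1.2) + (0)·(1.2) + (3)·(1.2) + (-1)·(-0.8)) / 4 = 6/4 = 1.5
  s[V,V] = ((-2.8)·(-2.8) + (1.2)·(1.2) + (1.2)·(1.2) + (1.2)·(1.2) + (-0.8)·(-0.8)) / 4 = 12.8/4 = 3.2
  Sample standard deviations s_i = √(s[i,i]):
  s(U) = √(3) = 1.7321
  s(V) = √(3.2) = 1.7889

Step 3 — r_{ij} = s_{ij} / (s_i · s_j):
  r[U,U] = 1 (diagonal).
  r[U,V] = 1.5 / (1.7321 · 1.7889) = 1.5 / 3.0984 = 0.4841
  r[V,V] = 1 (diagonal).

R is symmetric with unit diagonal. Assembling:

R = [[1, 0.4841],
 [0.4841, 1]]


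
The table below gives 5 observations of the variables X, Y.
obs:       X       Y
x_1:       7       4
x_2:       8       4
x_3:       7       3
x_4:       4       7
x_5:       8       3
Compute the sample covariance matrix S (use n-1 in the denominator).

Step 1 — column means:
  mean(X) = (7 + 8 + 7 + 4 + 8) / 5 = 34/5 = 6.8
  mean(Y) = (4 + 4 + 3 + 7 + 3) / 5 = 21/5 = 4.2

Step 2 — sample covariance S[i,j] = (1/(n-1)) · Σ_k (x_{k,i} - mean_i) · (x_{k,j} - mean_j), with n-1 = 4.
  S[X,X] = ((0.2)·(0.2) + (1.2)·(1.2) + (0.2)·(0.2) + (-2.8)·(-2.8) + (1.2)·(1.2)) / 4 = 10.8/4 = 2.7
  S[X,Y] = ((0.2)·(-0.2) + (1.2)·(-0.2) + (0.2)·(-1.2) + (-2.8)·(2.8) + (1.2)·(-1.2)) / 4 = -9.8/4 = -2.45
  S[Y,Y] = ((-0.2)·(-0.2) + (-0.2)·(-0.2) + (-1.2)·(-1.2) + (2.8)·(2.8) + (-1.2)·(-1.2)) / 4 = 10.8/4 = 2.7

S is symmetric (S[j,i] = S[i,j]). Assembling:

S = [[2.7, -2.45],
 [-2.45, 2.7]]


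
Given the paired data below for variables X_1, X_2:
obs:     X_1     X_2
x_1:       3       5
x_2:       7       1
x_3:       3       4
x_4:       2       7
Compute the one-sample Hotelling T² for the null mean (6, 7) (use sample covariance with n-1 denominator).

Step 1 — sample mean vector:
  mean(X_1) = (3 + 7 + 3 + 2) / 4 = 15/4 = 3.75
  mean(X_2) = (5 + 1 + 4 + 7) / 4 = 17/4 = 4.25
  x̄ = (3.75, 4.25),  deviation x̄ - mu_0 = (3.75, 4.25) - (6, 7) = (-2.25, -2.75).

Step 2 — sample covariance matrix, S[i,j] = (1/(n-1)) · Σ_k (x_{k,i} - mean_i) · (x_{k,j} - mean_j), divisor n-1 = 3:
  S[X_1,X_1] = ((-0.75)·(-0.75) + (3.25)·(3.25) + (-0.75)·(-0.75) + (-1.75)·(-1.75)) / 3 = 14.75/3 = 4.9167
  S[X_1,X_2] = ((-0.75)·(0.75) + (3.25)·(-3.25) + (-0.75)·(-0.25) + (-1.75)·(2.75)) / 3 = -15.75/3 = -5.25
  S[X_2,X_2] = ((0.75)·(0.75) + (-3.25)·(-3.25) + (-0.25)·(-0.25) + (2.75)·(2.75)) / 3 = 18.75/3 = 6.25
  S = [[4.9167, -5.25],
 [-5.25, 6.25]].

Step 3 — invert S. det(S) = 4.9167·6.25 - (-5.25)² = 3.1667.
  S^{-1} = (1/det) · [[d, -b], [-b, a]] = [[1.9737, 1.6579],
 [1.6579, 1.5526]].

Step 4 — quadratic form (x̄ - mu_0)^T · S^{-1} · (x̄ - mu_0):
  S^{-1} · (x̄ - mu_0) = (-9, -8),
  (x̄ - mu_0)^T · [...] = (-2.25)·(-9) + (-2.75)·(-8) = 42.25.

Step 5 — scale by n: T² = 4 · 42.25 = 169.

T² ≈ 169


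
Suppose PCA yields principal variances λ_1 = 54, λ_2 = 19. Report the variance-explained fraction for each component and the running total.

Step 1 — total variance = trace(Sigma) = Σ λ_i = 54 + 19 = 73.

Step 2 — fraction explained by component i = λ_i / Σ λ:
  PC1: 54/73 = 0.7397
  PC2: 19/73 = 0.2603

Step 3 — cumulative fraction after k components = (λ_1 + ... + λ_k) / Σ λ:
  k = 1: 54/73 = 0.7397
  k = 2: (54 + 19)/73 = 73/73 = 1

Summary (fraction, with percent):

explained: PC1 0.7397 (73.97%), PC2 0.2603 (26.03%);  cumulative: 0.7397, 1


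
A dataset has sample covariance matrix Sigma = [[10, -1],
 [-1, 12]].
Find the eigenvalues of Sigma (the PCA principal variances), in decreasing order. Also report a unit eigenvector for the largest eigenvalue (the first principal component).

Step 1 — characteristic polynomial of 2×2 Sigma:
  det(Sigma - λI) = λ² - trace · λ + det = 0.
  trace = 10 + 12 = 22, det = 10·12 - (-1)² = 119.
Step 2 — discriminant:
  Δ = trace² - 4·det = 484 - 476 = 8.
Step 3 — eigenvalues:
  λ = (trace ± √Δ)/2 = (22 ± 2.8284)/2,
  λ_1 = 12.4142,  λ_2 = 9.5858.

Step 4 — unit eigenvector for λ_1: solve (Sigma - λ_1 I)v = 0. First row:
  (10 - 12.4142)·v_x + (-1)·v_y = 0, i.e. (-2.4142)·v_x + (-1)·v_y = 0,
  so v ∝ (b, λ_1 - a) = (-1, 2.4142); multiply by -1 so the first entry is positive: u = (1, -2.4142).
  ||u|| = √((1)² + (-2.4142)²) = √(6.8284) ≈ 2.6131,
  v_1 = u/||u|| ≈ (0.3827, -0.9239) (||v_1|| = 1).

λ_1 = 12.4142,  λ_2 = 9.5858;  v_1 ≈ (0.3827, -0.9239)


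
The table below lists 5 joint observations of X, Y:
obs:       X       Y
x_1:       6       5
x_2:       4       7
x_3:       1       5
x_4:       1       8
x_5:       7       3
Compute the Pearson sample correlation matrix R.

Step 1 — column means:
  mean(X) = (6 + 4 + 1 + 1 + 7) / 5 = 19/5 = 3.8
  mean(Y) = (5 + 7 + 5 + 8 + 3) / 5 = 28/5 = 5.6

Step 2 — sample variances and covariances s[i,j] = (1/(n-1)) · Σ_k (x_{k,i} - mean_i) · (x_{k,j} - mean_j), with n-1 = 4:
  s[X,X] = ((2.2)·(2.2) + (0.2)·(0.2) + (-2.8)·(-2.8) + (-2.8)·(-2.8) + (3.2)·(3.2)) / 4 = 30.8/4 = 7.7
  s[X,Y] = ((2.2)·(-0.6) + (0.2)·(1.4) + (-2.8)·(-0.6) + (-2.8)·(2.4) + (3.2)·(-2.6)) / 4 = -14.4/4 = -3.6
  s[Y,Y] = ((-0.6)·(-0.6) + (1.4)·(1.4) + (-0.6)·(-0.6) + (2.4)·(2.4) + (-2.6)·(-2.6)) / 4 = 15.2/4 = 3.8
  Sample standard deviations s_i = √(s[i,i]):
  s(X) = √(7.7) = 2.7749
  s(Y) = √(3.8) = 1.9494

Step 3 — r_{ij} = s_{ij} / (s_i · s_j):
  r[X,X] = 1 (diagonal).
  r[X,Y] = -3.6 / (2.7749 · 1.9494) = -3.6 / 5.4093 = -0.6655
  r[Y,Y] = 1 (diagonal).

R is symmetric with unit diagonal. Assembling:

R = [[1, -0.6655],
 [-0.6655, 1]]


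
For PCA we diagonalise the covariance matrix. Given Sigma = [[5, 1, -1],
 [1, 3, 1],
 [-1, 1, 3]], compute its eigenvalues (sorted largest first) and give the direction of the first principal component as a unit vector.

Step 1 — characteristic polynomial p(λ) = det(λI - Sigma) = λ³ - tr·λ² + c_1·λ - det, where tr = trace, c_1 = sum of the principal 2×2 minors, det = det(Sigma):
  tr = 5 + 3 + 3 = 11,
  c_1 = (5·3 - (1)²) + (5·3 - (-1)²) + (3·3 - (1)²) = 14 + 14 + 8 = 36,
  det = 5·(3·3 - (1)²) - (1)·((1)·3 - (1)·(-1)) + (-1)·((1)·(1) - 3·(-1)) = 5·(8) - (1)·(4) + (-1)·(4) = 32.
  So p(λ) = λ³ - 11λ² + 36λ - 32.
Step 2 — look for an integer root (rational root theorem: any rational root is an integer divisor of 32). Testing λ = 4:
  p(4) = 64 - 176 + 144 - 32 = 0  ✓
  Dividing out (λ - 4): p(λ) = (λ - 4)(λ² - 7λ + 8).
Step 3 — remaining eigenvalues from the quadratic λ² - 7λ + 8 = 0:
  Δ = 7² - 4·8 = 49 - 32 = 17,  λ = (7 ± √17)/2 = (7 ± 4.1231)/2 ≈ 5.5616 or 1.4384.
  Sorted: λ_1 = 5.5616,  λ_2 = 4,  λ_3 = 1.4384  (check: sum = 11 = tr ✓).

Step 4 — unit eigenvector for λ_1 ≈ 5.5616: v spans the null space of (Sigma - λ_1 I), whose rows are
  r_1 = (-0.5616, 1, -1),  r_2 = (1, -2.5616, 1),  r_3 = (-1, 1, -2.5616).
  v is orthogonal to every row, so take v ∝ r_1 × r_2 = ((1)·(1) - (-1)·(-2.5616), (-1)·(1) - (-0.5616)·(1), (-0.5616)·(-2.5616) - (1)·(1)) ≈ (-1.5616, -0.4384, 0.4384).
  Rescale (multiply by -1 so the first nonzero entry is positive): u = (1.5616, 0.4384, -0.4384).
  ||u|| = √((1.5616)² + (0.4384)² + (-0.4384)²) = √(2.8229) ≈ 1.6802,  v_1 = u/||u|| ≈ (0.9294, 0.261, -0.261) (||v_1|| = 1).

λ_1 = 5.5616,  λ_2 = 4,  λ_3 = 1.4384;  v_1 ≈ (0.9294, 0.261, -0.261)


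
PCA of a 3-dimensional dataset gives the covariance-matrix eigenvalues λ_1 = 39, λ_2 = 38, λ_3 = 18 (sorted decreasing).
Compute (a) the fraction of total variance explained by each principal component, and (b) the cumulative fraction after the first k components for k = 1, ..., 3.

Step 1 — total variance = trace(Sigma) = Σ λ_i = 39 + 38 + 18 = 95.

Step 2 — fraction explained by component i = λ_i / Σ λ:
  PC1: 39/95 = 0.4105
  PC2: 38/95 = 0.4
  PC3: 18/95 = 0.1895

Step 3 — cumulative fraction after k components = (λ_1 + ... + λ_k) / Σ λ:
  k = 1: 39/95 = 0.4105
  k = 2: (39 + 38)/95 = 77/95 = 0.8105
  k = 3: (39 + 38 + 18)/95 = 95/95 = 1

Summary (fraction, with percent):

explained: PC1 0.4105 (41.05%), PC2 0.4 (40%), PC3 0.1895 (18.95%);  cumulative: 0.4105, 0.8105, 1


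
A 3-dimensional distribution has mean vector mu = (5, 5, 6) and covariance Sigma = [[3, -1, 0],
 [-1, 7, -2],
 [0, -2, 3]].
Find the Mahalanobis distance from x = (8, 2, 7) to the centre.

Step 1 — centre the observation: (x - mu) = (3, -3, 1).

Step 2 — invert Sigma (cofactor / det for 3×3, or solve directly):
  Sigma^{-1} = [[0.3542, 0.0625, 0.0417],
 [0.0625, 0.1875, 0.125],
 [0.0417, 0.125, 0.4167]].

Step 3 — form the quadratic (x - mu)^T · Sigma^{-1} · (x - mu):
  Sigma^{-1} · (x - mu) = (0.9167, -0.25, 0.1667).
  (x - mu)^T · [Sigma^{-1} · (x - mu)] = (3)·(0.9167) + (-3)·(-0.25) + (1)·(0.1667) = 3.6667.

Step 4 — take square root: d = √(3.6667) ≈ 1.9149.

d(x, mu) = √(3.6667) ≈ 1.9149


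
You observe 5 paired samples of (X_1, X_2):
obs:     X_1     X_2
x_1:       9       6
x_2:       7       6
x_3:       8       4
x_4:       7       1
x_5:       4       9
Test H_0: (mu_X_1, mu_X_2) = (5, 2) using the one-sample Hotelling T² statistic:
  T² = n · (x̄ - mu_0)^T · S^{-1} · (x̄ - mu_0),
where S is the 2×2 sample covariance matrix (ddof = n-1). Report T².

Step 1 — sample mean vector:
  mean(X_1) = (9 + 7 + 8 + 7 + 4) / 5 = 35/5 = 7
  mean(X_2) = (6 + 6 + 4 + 1 + 9) / 5 = 26/5 = 5.2
  x̄ = (7, 5.2),  deviation x̄ - mu_0 = (7, 5.2) - (5, 2) = (2, 3.2).

Step 2 — sample covariance matrix, S[i,j] = (1/(n-1)) · Σ_k (x_{k,i} - mean_i) · (x_{k,j} - mean_j), divisor n-1 = 4:
  S[X_1,X_1] = ((2)·(2) + (0)·(0) + (1)·(1) + (0)·(0) + (-3)·(-3)) / 4 = 14/4 = 3.5
  S[X_1,X_2] = ((2)·(0.8) + (0)·(0.8) + (1)·(-1.2) + (0)·(-4.2) + (-3)·(3.8)) / 4 = -11/4 = -2.75
  S[X_2,X_2] = ((0.8)·(0.8) + (0.8)·(0.8) + (-1.2)·(-1.2) + (-4.2)·(-4.2) + (3.8)·(3.8)) / 4 = 34.8/4 = 8.7
  S = [[3.5, -2.75],
 [-2.75, 8.7]].

Step 3 — invert S. det(S) = 3.5·8.7 - (-2.75)² = 22.8875.
  S^{-1} = (1/det) · [[d, -b], [-b, a]] = [[0.3801, 0.1202],
 [0.1202, 0.1529]].

Step 4 — quadratic form (x̄ - mu_0)^T · S^{-1} · (x̄ - mu_0):
  S^{-1} · (x̄ - mu_0) = (1.1447, 0.7297),
  (x̄ - mu_0)^T · [...] = (2)·(1.1447) + (3.2)·(0.7297) = 4.6244.

Step 5 — scale by n: T² = 5 · 4.6244 = 23.1218.

T² ≈ 23.1218


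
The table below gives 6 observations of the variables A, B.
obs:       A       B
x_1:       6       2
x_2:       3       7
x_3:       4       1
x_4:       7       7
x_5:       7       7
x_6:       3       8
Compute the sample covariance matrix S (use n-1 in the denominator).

Step 1 — column means:
  mean(A) = (6 + 3 + 4 + 7 + 7 + 3) / 6 = 30/6 = 5
  mean(B) = (2 + 7 + 1 + 7 + 7 + 8) / 6 = 32/6 = 5.3333

Step 2 — sample covariance S[i,j] = (1/(n-1)) · Σ_k (x_{k,i} - mean_i) · (x_{k,j} - mean_j), with n-1 = 5.
  S[A,A] = ((1)·(1) + (-2)·(-2) + (-1)·(-1) + (2)·(2) + (2)·(2) + (-2)·(-2)) / 5 = 18/5 = 3.6
  S[A,B] = ((1)·(-3.3333) + (-2)·(1.6667) + (-1)·(-4.3333) + (2)·(1.6667) + (2)·(1.6667) + (-2)·(2.6667)) / 5 = -1/5 = -0.2
  S[B,B] = ((-3.3333)·(-3.3333) + (1.6667)·(1.6667) + (-4.3333)·(-4.3333) + (1.6667)·(1.6667) + (1.6667)·(1.6667) + (2.6667)·(2.6667)) / 5 = 45.3333/5 = 9.0667

S is symmetric (S[j,i] = S[i,j]). Assembling:

S = [[3.6, -0.2],
 [-0.2, 9.0667]]


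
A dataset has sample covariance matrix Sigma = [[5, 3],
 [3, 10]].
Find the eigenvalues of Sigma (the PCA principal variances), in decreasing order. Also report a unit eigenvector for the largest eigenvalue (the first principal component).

Step 1 — characteristic polynomial of 2×2 Sigma:
  det(Sigma - λI) = λ² - trace · λ + det = 0.
  trace = 5 + 10 = 15, det = 5·10 - (3)² = 41.
Step 2 — discriminant:
  Δ = trace² - 4·det = 225 - 164 = 61.
Step 3 — eigenvalues:
  λ = (trace ± √Δ)/2 = (15 ± 7.8102)/2,
  λ_1 = 11.4051,  λ_2 = 3.5949.

Step 4 — unit eigenvector for λ_1: solve (Sigma - λ_1 I)v = 0. First row:
  (5 - 11.4051)·v_x + (3)·v_y = 0, i.e. (-6.4051)·v_x + (3)·v_y = 0,
  so v ∝ (b, λ_1 - a) = (3, 6.4051) = u.
  ||u|| = √((3)² + (6.4051)²) = √(50.0256) ≈ 7.0729,
  v_1 = u/||u|| ≈ (0.4242, 0.9056) (||v_1|| = 1).

λ_1 = 11.4051,  λ_2 = 3.5949;  v_1 ≈ (0.4242, 0.9056)


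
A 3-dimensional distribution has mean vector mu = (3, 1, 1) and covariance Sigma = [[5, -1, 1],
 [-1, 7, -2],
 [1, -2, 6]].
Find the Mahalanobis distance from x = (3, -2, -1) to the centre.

Step 1 — centre the observation: (x - mu) = (0, -3, -2).

Step 2 — invert Sigma (cofactor / det for 3×3, or solve directly):
  Sigma^{-1} = [[0.2099, 0.0221, -0.0276],
 [0.0221, 0.1602, 0.0497],
 [-0.0276, 0.0497, 0.1878]].

Step 3 — form the quadratic (x - mu)^T · Sigma^{-1} · (x - mu):
  Sigma^{-1} · (x - mu) = (-0.011, -0.5801, -0.5249).
  (x - mu)^T · [Sigma^{-1} · (x - mu)] = (0)·(-0.011) + (-3)·(-0.5801) + (-2)·(-0.5249) = 2.7901.

Step 4 — take square root: d = √(2.7901) ≈ 1.6703.

d(x, mu) = √(2.7901) ≈ 1.6703


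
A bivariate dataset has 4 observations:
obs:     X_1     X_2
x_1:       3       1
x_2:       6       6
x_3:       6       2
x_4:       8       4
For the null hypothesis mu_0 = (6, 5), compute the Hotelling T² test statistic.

Step 1 — sample mean vector:
  mean(X_1) = (3 + 6 + 6 + 8) / 4 = 23/4 = 5.75
  mean(X_2) = (1 + 6 + 2 + 4) / 4 = 13/4 = 3.25
  x̄ = (5.75, 3.25),  deviation x̄ - mu_0 = (5.75, 3.25) - (6, 5) = (-0.25, -1.75).

Step 2 — sample covariance matrix, S[i,j] = (1/(n-1)) · Σ_k (x_{k,i} - mean_i) · (x_{k,j} - mean_j), divisor n-1 = 3:
  S[X_1,X_1] = ((-2.75)·(-2.75) + (0.25)·(0.25) + (0.25)·(0.25) + (2.25)·(2.25)) / 3 = 12.75/3 = 4.25
  S[X_1,X_2] = ((-2.75)·(-2.25) + (0.25)·(2.75) + (0.25)·(-1.25) + (2.25)·(0.75)) / 3 = 8.25/3 = 2.75
  S[X_2,X_2] = ((-2.25)·(-2.25) + (2.75)·(2.75) + (-1.25)·(-1.25) + (0.75)·(0.75)) / 3 = 14.75/3 = 4.9167
  S = [[4.25, 2.75],
 [2.75, 4.9167]].

Step 3 — invert S. det(S) = 4.25·4.9167 - (2.75)² = 13.3333.
  S^{-1} = (1/det) · [[d, -b], [-b, a]] = [[0.3688, -0.2062],
 [-0.2063, 0.3188]].

Step 4 — quadratic form (x̄ - mu_0)^T · S^{-1} · (x̄ - mu_0):
  S^{-1} · (x̄ - mu_0) = (0.2688, -0.5063),
  (x̄ - mu_0)^T · [...] = (-0.25)·(0.2688) + (-1.75)·(-0.5063) = 0.8188.

Step 5 — scale by n: T² = 4 · 0.8188 = 3.275.

T² ≈ 3.275


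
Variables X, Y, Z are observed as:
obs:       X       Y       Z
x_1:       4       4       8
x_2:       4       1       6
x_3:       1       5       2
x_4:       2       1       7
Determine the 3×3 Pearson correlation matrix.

Step 1 — column means:
  mean(X) = (4 + 4 + 1 + 2) / 4 = 11/4 = 2.75
  mean(Y) = (4 + 1 + 5 + 1) / 4 = 11/4 = 2.75
  mean(Z) = (8 + 6 + 2 + 7) / 4 = 23/4 = 5.75

Step 2 — sample variances and covariances s[i,j] = (1/(n-1)) · Σ_k (x_{k,i} - mean_i) · (x_{k,j} - mean_j), with n-1 = 3:
  s[X,X] = ((1.25)·(1.25) + (1.25)·(1.25) + (-1.75)·(-1.75) + (-0.75)·(-0.75)) / 3 = 6.75/3 = 2.25
  s[X,Y] = ((1.25)·(1.25) + (1.25)·(-1.75) + (-1.75)·(2.25) + (-0.75)·(-1.75)) / 3 = -3.25/3 = -1.0833
  s[X,Z] = ((1.25)·(2.25) + (1.25)·(0.25) + (-1.75)·(-3.75) + (-0.75)·(1.25)) / 3 = 8.75/3 = 2.9167
  s[Y,Y] = ((1.25)·(1.25) + (-1.75)·(-1.75) + (2.25)·(2.25) + (-1.75)·(-1.75)) / 3 = 12.75/3 = 4.25
  s[Y,Z] = ((1.25)·(2.25) + (-1.75)·(0.25) + (2.25)·(-3.75) + (-1.75)·(1.25)) / 3 = -8.25/3 = -2.75
  s[Z,Z] = ((2.25)·(2.25) + (0.25)·(0.25) + (-3.75)·(-3.75) + (1.25)·(1.25)) / 3 = 20.75/3 = 6.9167
  Sample standard deviations s_i = √(s[i,i]):
  s(X) = √(2.25) = 1.5
  s(Y) = √(4.25) = 2.0616
  s(Z) = √(6.9167) = 2.63

Step 3 — r_{ij} = s_{ij} / (s_i · s_j):
  r[X,X] = 1 (diagonal).
  r[X,Y] = -1.0833 / (1.5 · 2.0616) = -1.0833 / 3.0923 = -0.3503
  r[X,Z] = 2.9167 / (1.5 · 2.63) = 2.9167 / 3.9449 = 0.7393
  r[Y,Y] = 1 (diagonal).
  r[Y,Z] = -2.75 / (2.0616 · 2.63) = -2.75 / 5.4218 = -0.5072
  r[Z,Z] = 1 (diagonal).

R is symmetric with unit diagonal. Assembling:

R = [[1, -0.3503, 0.7393],
 [-0.3503, 1, -0.5072],
 [0.7393, -0.5072, 1]]


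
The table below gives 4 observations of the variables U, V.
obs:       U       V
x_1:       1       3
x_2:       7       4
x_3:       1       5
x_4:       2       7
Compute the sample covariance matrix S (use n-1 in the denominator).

Step 1 — column means:
  mean(U) = (1 + 7 + 1 + 2) / 4 = 11/4 = 2.75
  mean(V) = (3 + 4 + 5 + 7) / 4 = 19/4 = 4.75

Step 2 — sample covariance S[i,j] = (1/(n-1)) · Σ_k (x_{k,i} - mean_i) · (x_{k,j} - mean_j), with n-1 = 3.
  S[U,U] = ((-1.75)·(-1.75) + (4.25)·(4.25) + (-1.75)·(-1.75) + (-0.75)·(-0.75)) / 3 = 24.75/3 = 8.25
  S[U,V] = ((-1.75)·(-1.75) + (4.25)·(-0.75) + (-1.75)·(0.25) + (-0.75)·(2.25)) / 3 = -2.25/3 = -0.75
  S[V,V] = ((-1.75)·(-1.75) + (-0.75)·(-0.75) + (0.25)·(0.25) + (2.25)·(2.25)) / 3 = 8.75/3 = 2.9167

S is symmetric (S[j,i] = S[i,j]). Assembling:

S = [[8.25, -0.75],
 [-0.75, 2.9167]]


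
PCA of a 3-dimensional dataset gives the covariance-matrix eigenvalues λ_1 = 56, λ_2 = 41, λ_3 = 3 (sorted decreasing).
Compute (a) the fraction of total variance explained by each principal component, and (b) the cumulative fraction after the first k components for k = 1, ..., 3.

Step 1 — total variance = trace(Sigma) = Σ λ_i = 56 + 41 + 3 = 100.

Step 2 — fraction explained by component i = λ_i / Σ λ:
  PC1: 56/100 = 0.56
  PC2: 41/100 = 0.41
  PC3: 3/100 = 0.03

Step 3 — cumulative fraction after k components = (λ_1 + ... + λ_k) / Σ λ:
  k = 1: 56/100 = 0.56
  k = 2: (56 + 41)/100 = 97/100 = 0.97
  k = 3: (56 + 41 + 3)/100 = 100/100 = 1

Summary (fraction, with percent):

explained: PC1 0.56 (56%), PC2 0.41 (41%), PC3 0.03 (3%);  cumulative: 0.56, 0.97, 1


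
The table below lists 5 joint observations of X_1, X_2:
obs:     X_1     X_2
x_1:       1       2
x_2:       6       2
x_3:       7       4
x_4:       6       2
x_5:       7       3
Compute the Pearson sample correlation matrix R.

Step 1 — column means:
  mean(X_1) = (1 + 6 + 7 + 6 + 7) / 5 = 27/5 = 5.4
  mean(X_2) = (2 + 2 + 4 + 2 + 3) / 5 = 13/5 = 2.6

Step 2 — sample variances and covariances s[i,j] = (1/(n-1)) · Σ_k (x_{k,i} - mean_i) · (x_{k,j} - mean_j), with n-1 = 4:
  s[X_1,X_1] = ((-4.4)·(-4.4) + (0.6)·(0.6) + (1.6)·(1.6) + (0.6)·(0.6) + (1.6)·(1.6)) / 4 = 25.2/4 = 6.3
  s[X_1,X_2] = ((-4.4)·(-0.6) + (0.6)·(-0.6) + (1.6)·(1.4) + (0.6)·(-0.6) + (1.6)·(0.4)) / 4 = 4.8/4 = 1.2
  s[X_2,X_2] = ((-0.6)·(-0.6) + (-0.6)·(-0.6) + (1.4)·(1.4) + (-0.6)·(-0.6) + (0.4)·(0.4)) / 4 = 3.2/4 = 0.8
  Sample standard deviations s_i = √(s[i,i]):
  s(X_1) = √(6.3) = 2.51
  s(X_2) = √(0.8) = 0.8944

Step 3 — r_{ij} = s_{ij} / (s_i · s_j):
  r[X_1,X_1] = 1 (diagonal).
  r[X_1,X_2] = 1.2 / (2.51 · 0.8944) = 1.2 / 2.245 = 0.5345
  r[X_2,X_2] = 1 (diagonal).

R is symmetric with unit diagonal. Assembling:

R = [[1, 0.5345],
 [0.5345, 1]]


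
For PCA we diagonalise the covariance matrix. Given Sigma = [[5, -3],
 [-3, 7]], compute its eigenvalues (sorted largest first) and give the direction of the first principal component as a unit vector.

Step 1 — characteristic polynomial of 2×2 Sigma:
  det(Sigma - λI) = λ² - trace · λ + det = 0.
  trace = 5 + 7 = 12, det = 5·7 - (-3)² = 26.
Step 2 — discriminant:
  Δ = trace² - 4·det = 144 - 104 = 40.
Step 3 — eigenvalues:
  λ = (trace ± √Δ)/2 = (12 ± 6.3246)/2,
  λ_1 = 9.1623,  λ_2 = 2.8377.

Step 4 — unit eigenvector for λ_1: solve (Sigma - λ_1 I)v = 0. First row:
  (5 - 9.1623)·v_x + (-3)·v_y = 0, i.e. (-4.1623)·v_x + (-3)·v_y = 0,
  so v ∝ (b, λ_1 - a) = (-3, 4.1623); multiply by -1 so the first entry is positive: u = (3, -4.1623).
  ||u|| = √((3)² + (-4.1623)²) = √(26.3246) ≈ 5.1307,
  v_1 = u/||u|| ≈ (0.5847, -0.8112) (||v_1|| = 1).

λ_1 = 9.1623,  λ_2 = 2.8377;  v_1 ≈ (0.5847, -0.8112)


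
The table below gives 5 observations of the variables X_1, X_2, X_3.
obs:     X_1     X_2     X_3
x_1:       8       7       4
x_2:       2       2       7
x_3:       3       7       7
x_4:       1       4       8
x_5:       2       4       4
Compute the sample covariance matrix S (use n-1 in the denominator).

Step 1 — column means:
  mean(X_1) = (8 + 2 + 3 + 1 + 2) / 5 = 16/5 = 3.2
  mean(X_2) = (7 + 2 + 7 + 4 + 4) / 5 = 24/5 = 4.8
  mean(X_3) = (4 + 7 + 7 + 8 + 4) / 5 = 30/5 = 6

Step 2 — sample covariance S[i,j] = (1/(n-1)) · Σ_k (x_{k,i} - mean_i) · (x_{k,j} - mean_j), with n-1 = 4.
  S[X_1,X_1] = ((4.8)·(4.8) + (-1.2)·(-1.2) + (-0.2)·(-0.2) + (-2.2)·(-2.2) + (-1.2)·(-1.2)) / 4 = 30.8/4 = 7.7
  S[X_1,X_2] = ((4.8)·(2.2) + (-1.2)·(-2.8) + (-0.2)·(2.2) + (-2.2)·(-0.8) + (-1.2)·(-0.8)) / 4 = 16.2/4 = 4.05
  S[X_1,X_3] = ((4.8)·(-2) + (-1.2)·(1) + (-0.2)·(1) + (-2.2)·(2) + (-1.2)·(-2)) / 4 = -13/4 = -3.25
  S[X_2,X_2] = ((2.2)·(2.2) + (-2.8)·(-2.8) + (2.2)·(2.2) + (-0.8)·(-0.8) + (-0.8)·(-0.8)) / 4 = 18.8/4 = 4.7
  S[X_2,X_3] = ((2.2)·(-2) + (-2.8)·(1) + (2.2)·(1) + (-0.8)·(2) + (-0.8)·(-2)) / 4 = -5/4 = -1.25
  S[X_3,X_3] = ((-2)·(-2) + (1)·(1) + (1)·(1) + (2)·(2) + (-2)·(-2)) / 4 = 14/4 = 3.5

S is symmetric (S[j,i] = S[i,j]). Assembling:

S = [[7.7, 4.05, -3.25],
 [4.05, 4.7, -1.25],
 [-3.25, -1.25, 3.5]]


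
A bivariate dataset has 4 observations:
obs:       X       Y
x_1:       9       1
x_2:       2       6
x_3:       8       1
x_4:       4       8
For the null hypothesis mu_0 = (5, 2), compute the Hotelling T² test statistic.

Step 1 — sample mean vector:
  mean(X) = (9 + 2 + 8 + 4) / 4 = 23/4 = 5.75
  mean(Y) = (1 + 6 + 1 + 8) / 4 = 16/4 = 4
  x̄ = (5.75, 4),  deviation x̄ - mu_0 = (5.75, 4) - (5, 2) = (0.75, 2).

Step 2 — sample covariance matrix, S[i,j] = (1/(n-1)) · Σ_k (x_{k,i} - mean_i) · (x_{k,j} - mean_j), divisor n-1 = 3:
  S[X,X] = ((3.25)·(3.25) + (-3.75)·(-3.75) + (2.25)·(2.25) + (-1.75)·(-1.75)) / 3 = 32.75/3 = 10.9167
  S[X,Y] = ((3.25)·(-3) + (-3.75)·(2) + (2.25)·(-3) + (-1.75)·(4)) / 3 = -31/3 = -10.3333
  S[Y,Y] = ((-3)·(-3) + (2)·(2) + (-3)·(-3) + (4)·(4)) / 3 = 38/3 = 12.6667
  S = [[10.9167, -10.3333],
 [-10.3333, 12.6667]].

Step 3 — invert S. det(S) = 10.9167·12.6667 - (-10.3333)² = 31.5.
  S^{-1} = (1/det) · [[d, -b], [-b, a]] = [[0.4021, 0.328],
 [0.328, 0.3466]].

Step 4 — quadratic form (x̄ - mu_0)^T · S^{-1} · (x̄ - mu_0):
  S^{-1} · (x̄ - mu_0) = (0.9577, 0.9392),
  (x̄ - mu_0)^T · [...] = (0.75)·(0.9577) + (2)·(0.9392) = 2.5966.

Step 5 — scale by n: T² = 4 · 2.5966 = 10.3862.

T² ≈ 10.3862


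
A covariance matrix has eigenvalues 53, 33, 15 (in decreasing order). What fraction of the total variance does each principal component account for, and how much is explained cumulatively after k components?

Step 1 — total variance = trace(Sigma) = Σ λ_i = 53 + 33 + 15 = 101.

Step 2 — fraction explained by component i = λ_i / Σ λ:
  PC1: 53/101 = 0.5248
  PC2: 33/101 = 0.3267
  PC3: 15/101 = 0.1485

Step 3 — cumulative fraction after k components = (λ_1 + ... + λ_k) / Σ λ:
  k = 1: 53/101 = 0.5248
  k = 2: (53 + 33)/101 = 86/101 = 0.8515
  k = 3: (53 + 33 + 15)/101 = 101/101 = 1

Summary (fraction, with percent):

explained: PC1 0.5248 (52.48%), PC2 0.3267 (32.67%), PC3 0.1485 (14.85%);  cumulative: 0.5248, 0.8515, 1


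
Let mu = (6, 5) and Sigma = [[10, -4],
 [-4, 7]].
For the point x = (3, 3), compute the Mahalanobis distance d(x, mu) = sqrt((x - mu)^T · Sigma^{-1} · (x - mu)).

Step 1 — centre the observation: (x - mu) = (-3, -2).

Step 2 — invert Sigma. det(Sigma) = 10·7 - (-4)² = 54.
  Sigma^{-1} = (1/det) · [[d, -b], [-b, a]] = [[0.1296, 0.0741],
 [0.0741, 0.1852]].

Step 3 — form the quadratic (x - mu)^T · Sigma^{-1} · (x - mu):
  Sigma^{-1} · (x - mu) = (-0.537, -0.5926).
  (x - mu)^T · [Sigma^{-1} · (x - mu)] = (-3)·(-0.537) + (-2)·(-0.5926) = 2.7963.

Step 4 — take square root: d = √(2.7963) ≈ 1.6722.

d(x, mu) = √(2.7963) ≈ 1.6722


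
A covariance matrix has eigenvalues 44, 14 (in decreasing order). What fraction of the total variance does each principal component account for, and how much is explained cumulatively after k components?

Step 1 — total variance = trace(Sigma) = Σ λ_i = 44 + 14 = 58.

Step 2 — fraction explained by component i = λ_i / Σ λ:
  PC1: 44/58 = 0.7586
  PC2: 14/58 = 0.2414

Step 3 — cumulative fraction after k components = (λ_1 + ... + λ_k) / Σ λ:
  k = 1: 44/58 = 0.7586
  k = 2: (44 + 14)/58 = 58/58 = 1

Summary (fraction, with percent):

explained: PC1 0.7586 (75.86%), PC2 0.2414 (24.14%);  cumulative: 0.7586, 1


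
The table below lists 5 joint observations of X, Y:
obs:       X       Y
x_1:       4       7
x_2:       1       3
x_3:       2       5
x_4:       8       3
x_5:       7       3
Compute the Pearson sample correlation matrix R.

Step 1 — column means:
  mean(X) = (4 + 1 + 2 + 8 + 7) / 5 = 22/5 = 4.4
  mean(Y) = (7 + 3 + 5 + 3 + 3) / 5 = 21/5 = 4.2

Step 2 — sample variances and covariances s[i,j] = (1/(n-1)) · Σ_k (x_{k,i} - mean_i) · (x_{k,j} - mean_j), with n-1 = 4:
  s[X,X] = ((-0.4)·(-0.4) + (-3.4)·(-3.4) + (-2.4)·(-2.4) + (3.6)·(3.6) + (2.6)·(2.6)) / 4 = 37.2/4 = 9.3
  s[X,Y] = ((-0.4)·(2.8) + (-3.4)·(-1.2) + (-2.4)·(0.8) + (3.6)·(-1.2) + (2.6)·(-1.2)) / 4 = -6.4/4 = -1.6
  s[Y,Y] = ((2.8)·(2.8) + (-1.2)·(-1.2) + (0.8)·(0.8) + (-1.2)·(-1.2) + (-1.2)·(-1.2)) / 4 = 12.8/4 = 3.2
  Sample standard deviations s_i = √(s[i,i]):
  s(X) = √(9.3) = 3.0496
  s(Y) = √(3.2) = 1.7889

Step 3 — r_{ij} = s_{ij} / (s_i · s_j):
  r[X,X] = 1 (diagonal).
  r[X,Y] = -1.6 / (3.0496 · 1.7889) = -1.6 / 5.4553 = -0.2933
  r[Y,Y] = 1 (diagonal).

R is symmetric with unit diagonal. Assembling:

R = [[1, -0.2933],
 [-0.2933, 1]]


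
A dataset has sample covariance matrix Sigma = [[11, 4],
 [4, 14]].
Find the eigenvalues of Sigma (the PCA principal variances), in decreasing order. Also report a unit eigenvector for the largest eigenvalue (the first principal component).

Step 1 — characteristic polynomial of 2×2 Sigma:
  det(Sigma - λI) = λ² - trace · λ + det = 0.
  trace = 11 + 14 = 25, det = 11·14 - (4)² = 138.
Step 2 — discriminant:
  Δ = trace² - 4·det = 625 - 552 = 73.
Step 3 — eigenvalues:
  λ = (trace ± √Δ)/2 = (25 ± 8.544)/2,
  λ_1 = 16.772,  λ_2 = 8.228.

Step 4 — unit eigenvector for λ_1: solve (Sigma - λ_1 I)v = 0. First row:
  (11 - 16.772)·v_x + (4)·v_y = 0, i.e. (-5.772)·v_x + (4)·v_y = 0,
  so v ∝ (b, λ_1 - a) = (4, 5.772) = u.
  ||u|| = √((4)² + (5.772)²) = √(49.316) ≈ 7.0225,
  v_1 = u/||u|| ≈ (0.5696, 0.8219) (||v_1|| = 1).

λ_1 = 16.772,  λ_2 = 8.228;  v_1 ≈ (0.5696, 0.8219)


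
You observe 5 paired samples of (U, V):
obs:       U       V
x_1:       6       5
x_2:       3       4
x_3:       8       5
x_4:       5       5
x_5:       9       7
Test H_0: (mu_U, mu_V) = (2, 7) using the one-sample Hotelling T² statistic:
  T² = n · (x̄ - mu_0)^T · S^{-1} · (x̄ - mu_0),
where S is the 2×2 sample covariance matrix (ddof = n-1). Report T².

Step 1 — sample mean vector:
  mean(U) = (6 + 3 + 8 + 5 + 9) / 5 = 31/5 = 6.2
  mean(V) = (5 + 4 + 5 + 5 + 7) / 5 = 26/5 = 5.2
  x̄ = (6.2, 5.2),  deviation x̄ - mu_0 = (6.2, 5.2) - (2, 7) = (4.2, -1.8).

Step 2 — sample covariance matrix, S[i,j] = (1/(n-1)) · Σ_k (x_{k,i} - mean_i) · (x_{k,j} - mean_j), divisor n-1 = 4:
  S[U,U] = ((-0.2)·(-0.2) + (-3.2)·(-3.2) + (1.8)·(1.8) + (-1.2)·(-1.2) + (2.8)·(2.8)) / 4 = 22.8/4 = 5.7
  S[U,V] = ((-0.2)·(-0.2) + (-3.2)·(-1.2) + (1.8)·(-0.2) + (-1.2)·(-0.2) + (2.8)·(1.8)) / 4 = 8.8/4 = 2.2
  S[V,V] = ((-0.2)·(-0.2) + (-1.2)·(-1.2) + (-0.2)·(-0.2) + (-0.2)·(-0.2) + (1.8)·(1.8)) / 4 = 4.8/4 = 1.2
  S = [[5.7, 2.2],
 [2.2, 1.2]].

Step 3 — invert S. det(S) = 5.7·1.2 - (2.2)² = 2.
  S^{-1} = (1/det) · [[d, -b], [-b, a]] = [[0.6, -1.1],
 [-1.1, 2.85]].

Step 4 — quadratic form (x̄ - mu_0)^T · S^{-1} · (x̄ - mu_0):
  S^{-1} · (x̄ - mu_0) = (4.5, -9.75),
  (x̄ - mu_0)^T · [...] = (4.2)·(4.5) + (-1.8)·(-9.75) = 36.45.

Step 5 — scale by n: T² = 5 · 36.45 = 182.25.

T² ≈ 182.25


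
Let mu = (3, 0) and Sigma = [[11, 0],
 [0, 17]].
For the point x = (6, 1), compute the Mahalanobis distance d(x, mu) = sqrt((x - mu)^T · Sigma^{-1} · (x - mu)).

Step 1 — centre the observation: (x - mu) = (3, 1).

Step 2 — invert Sigma. det(Sigma) = 11·17 - (0)² = 187.
  Sigma^{-1} = (1/det) · [[d, -b], [-b, a]] = [[0.0909, 0],
 [0, 0.0588]].

Step 3 — form the quadratic (x - mu)^T · Sigma^{-1} · (x - mu):
  Sigma^{-1} · (x - mu) = (0.2727, 0.0588).
  (x - mu)^T · [Sigma^{-1} · (x - mu)] = (3)·(0.2727) + (1)·(0.0588) = 0.877.

Step 4 — take square root: d = √(0.877) ≈ 0.9365.

d(x, mu) = √(0.877) ≈ 0.9365


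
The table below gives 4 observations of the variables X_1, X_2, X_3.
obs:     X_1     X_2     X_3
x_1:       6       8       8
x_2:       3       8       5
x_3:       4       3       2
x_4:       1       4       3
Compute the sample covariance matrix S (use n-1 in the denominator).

Step 1 — column means:
  mean(X_1) = (6 + 3 + 4 + 1) / 4 = 14/4 = 3.5
  mean(X_2) = (8 + 8 + 3 + 4) / 4 = 23/4 = 5.75
  mean(X_3) = (8 + 5 + 2 + 3) / 4 = 18/4 = 4.5

Step 2 — sample covariance S[i,j] = (1/(n-1)) · Σ_k (x_{k,i} - mean_i) · (x_{k,j} - mean_j), with n-1 = 3.
  S[X_1,X_1] = ((2.5)·(2.5) + (-0.5)·(-0.5) + (0.5)·(0.5) + (-2.5)·(-2.5)) / 3 = 13/3 = 4.3333
  S[X_1,X_2] = ((2.5)·(2.25) + (-0.5)·(2.25) + (0.5)·(-2.75) + (-2.5)·(-1.75)) / 3 = 7.5/3 = 2.5
  S[X_1,X_3] = ((2.5)·(3.5) + (-0.5)·(0.5) + (0.5)·(-2.5) + (-2.5)·(-1.5)) / 3 = 11/3 = 3.6667
  S[X_2,X_2] = ((2.25)·(2.25) + (2.25)·(2.25) + (-2.75)·(-2.75) + (-1.75)·(-1.75)) / 3 = 20.75/3 = 6.9167
  S[X_2,X_3] = ((2.25)·(3.5) + (2.25)·(0.5) + (-2.75)·(-2.5) + (-1.75)·(-1.5)) / 3 = 18.5/3 = 6.1667
  S[X_3,X_3] = ((3.5)·(3.5) + (0.5)·(0.5) + (-2.5)·(-2.5) + (-1.5)·(-1.5)) / 3 = 21/3 = 7

S is symmetric (S[j,i] = S[i,j]). Assembling:

S = [[4.3333, 2.5, 3.6667],
 [2.5, 6.9167, 6.1667],
 [3.6667, 6.1667, 7]]


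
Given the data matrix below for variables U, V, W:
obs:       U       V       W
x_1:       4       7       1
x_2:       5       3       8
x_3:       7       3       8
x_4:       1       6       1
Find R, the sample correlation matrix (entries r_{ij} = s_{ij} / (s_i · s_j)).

Step 1 — column means:
  mean(U) = (4 + 5 + 7 + 1) / 4 = 17/4 = 4.25
  mean(V) = (7 + 3 + 3 + 6) / 4 = 19/4 = 4.75
  mean(W) = (1 + 8 + 8 + 1) / 4 = 18/4 = 4.5

Step 2 — sample variances and covariances s[i,j] = (1/(n-1)) · Σ_k (x_{k,i} - mean_i) · (x_{k,j} - mean_j), with n-1 = 3:
  s[U,U] = ((-0.25)·(-0.25) + (0.75)·(0.75) + (2.75)·(2.75) + (-3.25)·(-3.25)) / 3 = 18.75/3 = 6.25
  s[U,V] = ((-0.25)·(2.25) + (0.75)·(-1.75) + (2.75)·(-1.75) + (-3.25)·(1.25)) / 3 = -10.75/3 = -3.5833
  s[U,W] = ((-0.25)·(-3.5) + (0.75)·(3.5) + (2.75)·(3.5) + (-3.25)·(-3.5)) / 3 = 24.5/3 = 8.1667
  s[V,V] = ((2.25)·(2.25) + (-1.75)·(-1.75) + (-1.75)·(-1.75) + (1.25)·(1.25)) / 3 = 12.75/3 = 4.25
  s[V,W] = ((2.25)·(-3.5) + (-1.75)·(3.5) + (-1.75)·(3.5) + (1.25)·(-3.5)) / 3 = -24.5/3 = -8.1667
  s[W,W] = ((-3.5)·(-3.5) + (3.5)·(3.5) + (3.5)·(3.5) + (-3.5)·(-3.5)) / 3 = 49/3 = 16.3333
  Sample standard deviations s_i = √(s[i,i]):
  s(U) = √(6.25) = 2.5
  s(V) = √(4.25) = 2.0616
  s(W) = √(16.3333) = 4.0415

Step 3 — r_{ij} = s_{ij} / (s_i · s_j):
  r[U,U] = 1 (diagonal).
  r[U,V] = -3.5833 / (2.5 · 2.0616) = -3.5833 / 5.1539 = -0.6953
  r[U,W] = 8.1667 / (2.5 · 4.0415) = 8.1667 / 10.1036 = 0.8083
  r[V,V] = 1 (diagonal).
  r[V,W] = -8.1667 / (2.0616 · 4.0415) = -8.1667 / 8.3317 = -0.9802
  r[W,W] = 1 (diagonal).

R is symmetric with unit diagonal. Assembling:

R = [[1, -0.6953, 0.8083],
 [-0.6953, 1, -0.9802],
 [0.8083, -0.9802, 1]]


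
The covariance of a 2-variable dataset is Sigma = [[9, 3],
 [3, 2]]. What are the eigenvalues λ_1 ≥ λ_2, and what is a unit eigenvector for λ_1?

Step 1 — characteristic polynomial of 2×2 Sigma:
  det(Sigma - λI) = λ² - trace · λ + det = 0.
  trace = 9 + 2 = 11, det = 9·2 - (3)² = 9.
Step 2 — discriminant:
  Δ = trace² - 4·det = 121 - 36 = 85.
Step 3 — eigenvalues:
  λ = (trace ± √Δ)/2 = (11 ± 9.2195)/2,
  λ_1 = 10.1098,  λ_2 = 0.8902.

Step 4 — unit eigenvector for λ_1: solve (Sigma - λ_1 I)v = 0. First row:
  (9 - 10.1098)·v_x + (3)·v_y = 0, i.e. (-1.1098)·v_x + (3)·v_y = 0,
  so v ∝ (b, λ_1 - a) = (3, 1.1098) = u.
  ||u|| = √((3)² + (1.1098)²) = √(10.2316) ≈ 3.1987,
  v_1 = u/||u|| ≈ (0.9379, 0.3469) (||v_1|| = 1).

λ_1 = 10.1098,  λ_2 = 0.8902;  v_1 ≈ (0.9379, 0.3469)


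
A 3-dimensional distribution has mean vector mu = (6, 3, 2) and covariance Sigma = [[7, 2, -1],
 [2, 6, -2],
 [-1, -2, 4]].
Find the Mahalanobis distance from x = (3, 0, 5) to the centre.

Step 1 — centre the observation: (x - mu) = (-3, -3, 3).

Step 2 — invert Sigma (cofactor / det for 3×3, or solve directly):
  Sigma^{-1} = [[0.1587, -0.0476, 0.0159],
 [-0.0476, 0.2143, 0.0952],
 [0.0159, 0.0952, 0.3016]].

Step 3 — form the quadratic (x - mu)^T · Sigma^{-1} · (x - mu):
  Sigma^{-1} · (x - mu) = (-0.2857, -0.2143, 0.5714).
  (x - mu)^T · [Sigma^{-1} · (x - mu)] = (-3)·(-0.2857) + (-3)·(-0.2143) + (3)·(0.5714) = 3.2143.

Step 4 — take square root: d = √(3.2143) ≈ 1.7928.

d(x, mu) = √(3.2143) ≈ 1.7928


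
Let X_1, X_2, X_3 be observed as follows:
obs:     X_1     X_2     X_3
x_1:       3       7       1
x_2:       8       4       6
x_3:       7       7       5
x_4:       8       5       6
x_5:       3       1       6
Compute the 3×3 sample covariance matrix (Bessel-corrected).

Step 1 — column means:
  mean(X_1) = (3 + 8 + 7 + 8 + 3) / 5 = 29/5 = 5.8
  mean(X_2) = (7 + 4 + 7 + 5 + 1) / 5 = 24/5 = 4.8
  mean(X_3) = (1 + 6 + 5 + 6 + 6) / 5 = 24/5 = 4.8

Step 2 — sample covariance S[i,j] = (1/(n-1)) · Σ_k (x_{k,i} - mean_i) · (x_{k,j} - mean_j), with n-1 = 4.
  S[X_1,X_1] = ((-2.8)·(-2.8) + (2.2)·(2.2) + (1.2)·(1.2) + (2.2)·(2.2) + (-2.8)·(-2.8)) / 4 = 26.8/4 = 6.7
  S[X_1,X_2] = ((-2.8)·(2.2) + (2.2)·(-0.8) + (1.2)·(2.2) + (2.2)·(0.2) + (-2.8)·(-3.8)) / 4 = 5.8/4 = 1.45
  S[X_1,X_3] = ((-2.8)·(-3.8) + (2.2)·(1.2) + (1.2)·(0.2) + (2.2)·(1.2) + (-2.8)·(1.2)) / 4 = 12.8/4 = 3.2
  S[X_2,X_2] = ((2.2)·(2.2) + (-0.8)·(-0.8) + (2.2)·(2.2) + (0.2)·(0.2) + (-3.8)·(-3.8)) / 4 = 24.8/4 = 6.2
  S[X_2,X_3] = ((2.2)·(-3.8) + (-0.8)·(1.2) + (2.2)·(0.2) + (0.2)·(1.2) + (-3.8)·(1.2)) / 4 = -13.2/4 = -3.3
  S[X_3,X_3] = ((-3.8)·(-3.8) + (1.2)·(1.2) + (0.2)·(0.2) + (1.2)·(1.2) + (1.2)·(1.2)) / 4 = 18.8/4 = 4.7

S is symmetric (S[j,i] = S[i,j]). Assembling:

S = [[6.7, 1.45, 3.2],
 [1.45, 6.2, -3.3],
 [3.2, -3.3, 4.7]]


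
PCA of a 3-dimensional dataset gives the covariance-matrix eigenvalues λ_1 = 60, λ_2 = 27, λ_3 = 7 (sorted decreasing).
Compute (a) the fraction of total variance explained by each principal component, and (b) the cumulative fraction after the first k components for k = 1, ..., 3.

Step 1 — total variance = trace(Sigma) = Σ λ_i = 60 + 27 + 7 = 94.

Step 2 — fraction explained by component i = λ_i / Σ λ:
  PC1: 60/94 = 0.6383
  PC2: 27/94 = 0.2872
  PC3: 7/94 = 0.0745

Step 3 — cumulative fraction after k components = (λ_1 + ... + λ_k) / Σ λ:
  k = 1: 60/94 = 0.6383
  k = 2: (60 + 27)/94 = 87/94 = 0.9255
  k = 3: (60 + 27 + 7)/94 = 94/94 = 1

Summary (fraction, with percent):

explained: PC1 0.6383 (63.83%), PC2 0.2872 (28.72%), PC3 0.0745 (7.45%);  cumulative: 0.6383, 0.9255, 1


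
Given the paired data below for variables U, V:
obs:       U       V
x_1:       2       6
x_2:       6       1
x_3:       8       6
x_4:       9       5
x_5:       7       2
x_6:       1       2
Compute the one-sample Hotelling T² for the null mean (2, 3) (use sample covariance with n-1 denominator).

Step 1 — sample mean vector:
  mean(U) = (2 + 6 + 8 + 9 + 7 + 1) / 6 = 33/6 = 5.5
  mean(V) = (6 + 1 + 6 + 5 + 2 + 2) / 6 = 22/6 = 3.6667
  x̄ = (5.5, 3.6667),  deviation x̄ - mu_0 = (5.5, 3.6667) - (2, 3) = (3.5, 0.6667).

Step 2 — sample covariance matrix, S[i,j] = (1/(n-1)) · Σ_k (x_{k,i} - mean_i) · (x_{k,j} - mean_j), divisor n-1 = 5:
  S[U,U] = ((-3.5)·(-3.5) + (0.5)·(0.5) + (2.5)·(2.5) + (3.5)·(3.5) + (1.5)·(1.5) + (-4.5)·(-4.5)) / 5 = 53.5/5 = 10.7
  S[U,V] = ((-3.5)·(2.3333) + (0.5)·(-2.6667) + (2.5)·(2.3333) + (3.5)·(1.3333) + (1.5)·(-1.6667) + (-4.5)·(-1.6667)) / 5 = 6/5 = 1.2
  S[V,V] = ((2.3333)·(2.3333) + (-2.6667)·(-2.6667) + (2.3333)·(2.3333) + (1.3333)·(1.3333) + (-1.6667)·(-1.6667) + (-1.6667)·(-1.6667)) / 5 = 25.3333/5 = 5.0667
  S = [[10.7, 1.2],
 [1.2, 5.0667]].

Step 3 — invert S. det(S) = 10.7·5.0667 - (1.2)² = 52.7733.
  S^{-1} = (1/det) · [[d, -b], [-b, a]] = [[0.096, -0.0227],
 [-0.0227, 0.2028]].

Step 4 — quadratic form (x̄ - mu_0)^T · S^{-1} · (x̄ - mu_0):
  S^{-1} · (x̄ - mu_0) = (0.3209, 0.0556),
  (x̄ - mu_0)^T · [...] = (3.5)·(0.3209) + (0.6667)·(0.0556) = 1.1601.

Step 5 — scale by n: T² = 6 · 1.1601 = 6.9606.

T² ≈ 6.9606


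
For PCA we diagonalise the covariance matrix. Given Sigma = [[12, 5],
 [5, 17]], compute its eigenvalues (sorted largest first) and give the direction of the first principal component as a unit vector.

Step 1 — characteristic polynomial of 2×2 Sigma:
  det(Sigma - λI) = λ² - trace · λ + det = 0.
  trace = 12 + 17 = 29, det = 12·17 - (5)² = 179.
Step 2 — discriminant:
  Δ = trace² - 4·det = 841 - 716 = 125.
Step 3 — eigenvalues:
  λ = (trace ± √Δ)/2 = (29 ± 11.1803)/2,
  λ_1 = 20.0902,  λ_2 = 8.9098.

Step 4 — unit eigenvector for λ_1: solve (Sigma - λ_1 I)v = 0. First row:
  (12 - 20.0902)·v_x + (5)·v_y = 0, i.e. (-8.0902)·v_x + (5)·v_y = 0,
  so v ∝ (b, λ_1 - a) = (5, 8.0902) = u.
  ||u|| = √((5)² + (8.0902)²) = √(90.4508) ≈ 9.5106,
  v_1 = u/||u|| ≈ (0.5257, 0.8507) (||v_1|| = 1).

λ_1 = 20.0902,  λ_2 = 8.9098;  v_1 ≈ (0.5257, 0.8507)


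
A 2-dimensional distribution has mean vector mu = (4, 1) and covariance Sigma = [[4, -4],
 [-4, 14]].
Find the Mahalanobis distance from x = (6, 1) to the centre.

Step 1 — centre the observation: (x - mu) = (2, 0).

Step 2 — invert Sigma. det(Sigma) = 4·14 - (-4)² = 40.
  Sigma^{-1} = (1/det) · [[d, -b], [-b, a]] = [[0.35, 0.1],
 [0.1, 0.1]].

Step 3 — form the quadratic (x - mu)^T · Sigma^{-1} · (x - mu):
  Sigma^{-1} · (x - mu) = (0.7, 0.2).
  (x - mu)^T · [Sigma^{-1} · (x - mu)] = (2)·(0.7) + (0)·(0.2) = 1.4.

Step 4 — take square root: d = √(1.4) ≈ 1.1832.

d(x, mu) = √(1.4) ≈ 1.1832


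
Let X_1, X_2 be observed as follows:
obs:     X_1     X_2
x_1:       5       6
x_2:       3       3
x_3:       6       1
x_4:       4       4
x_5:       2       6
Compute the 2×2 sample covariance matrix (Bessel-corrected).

Step 1 — column means:
  mean(X_1) = (5 + 3 + 6 + 4 + 2) / 5 = 20/5 = 4
  mean(X_2) = (6 + 3 + 1 + 4 + 6) / 5 = 20/5 = 4

Step 2 — sample covariance S[i,j] = (1/(n-1)) · Σ_k (x_{k,i} - mean_i) · (x_{k,j} - mean_j), with n-1 = 4.
  S[X_1,X_1] = ((1)·(1) + (-1)·(-1) + (2)·(2) + (0)·(0) + (-2)·(-2)) / 4 = 10/4 = 2.5
  S[X_1,X_2] = ((1)·(2) + (-1)·(-1) + (2)·(-3) + (0)·(0) + (-2)·(2)) / 4 = -7/4 = -1.75
  S[X_2,X_2] = ((2)·(2) + (-1)·(-1) + (-3)·(-3) + (0)·(0) + (2)·(2)) / 4 = 18/4 = 4.5

S is symmetric (S[j,i] = S[i,j]). Assembling:

S = [[2.5, -1.75],
 [-1.75, 4.5]]
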